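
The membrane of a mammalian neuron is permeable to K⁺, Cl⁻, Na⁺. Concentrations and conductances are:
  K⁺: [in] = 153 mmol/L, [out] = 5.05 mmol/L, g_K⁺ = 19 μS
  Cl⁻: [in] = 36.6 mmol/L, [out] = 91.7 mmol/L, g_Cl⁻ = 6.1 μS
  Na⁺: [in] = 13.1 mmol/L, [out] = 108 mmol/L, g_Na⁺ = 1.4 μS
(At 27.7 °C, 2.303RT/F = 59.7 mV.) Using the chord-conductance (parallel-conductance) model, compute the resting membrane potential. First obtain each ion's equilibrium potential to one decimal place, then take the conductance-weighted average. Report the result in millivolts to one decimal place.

-66.0 mV

E_K⁺ = (59.7/1)·log₁₀(5.05/153) = -88.4 mV
E_Cl⁻ = (59.7/-1)·log₁₀(91.7/36.6) = -23.8 mV
E_Na⁺ = (59.7/1)·log₁₀(108/13.1) = 54.7 mV
Vm = (Σ gᵢEᵢ)/(Σ gᵢ) = (19·-88.4 + 6.1·-23.8 + 1.4·54.7) / (19 + 6.1 + 1.4)
= -1748.20 / 26.5 = -65.97 mV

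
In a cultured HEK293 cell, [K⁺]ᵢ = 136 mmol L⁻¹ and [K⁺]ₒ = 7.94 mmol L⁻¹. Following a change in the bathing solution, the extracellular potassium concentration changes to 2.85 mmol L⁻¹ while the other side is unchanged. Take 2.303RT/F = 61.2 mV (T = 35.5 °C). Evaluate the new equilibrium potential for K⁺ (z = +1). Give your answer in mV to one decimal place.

After the shift: [K⁺]_out = 2.85, [K⁺]_in = 136 mmol L⁻¹.
E_new = (61.2/1)·log₁₀(2.85/136) = 61.20 · (-1.6787) = -102.74 mV

-102.7 mV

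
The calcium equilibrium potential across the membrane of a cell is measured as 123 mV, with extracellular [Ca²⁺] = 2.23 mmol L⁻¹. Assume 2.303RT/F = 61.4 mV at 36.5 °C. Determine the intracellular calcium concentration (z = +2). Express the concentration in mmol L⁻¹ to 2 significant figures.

0.00022 mmol L⁻¹

Nernst: E = (61.4/2) · log₁₀([out]/[in]), so log₁₀([out]/[in]) = 123.0 × 2 / 61.4 = 4.0065.
[out]/[in] = 10^(4.0065) = 1.015e+04.
[in] = 2.23 / 1.015e+04 = 0.0002197 mmol L⁻¹.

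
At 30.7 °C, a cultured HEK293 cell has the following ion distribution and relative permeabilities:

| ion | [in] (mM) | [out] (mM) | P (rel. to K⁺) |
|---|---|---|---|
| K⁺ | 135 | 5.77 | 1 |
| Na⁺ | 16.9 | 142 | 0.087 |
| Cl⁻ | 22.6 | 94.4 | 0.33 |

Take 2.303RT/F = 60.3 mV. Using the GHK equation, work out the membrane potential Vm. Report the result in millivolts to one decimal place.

-49.2 mV

Vm = 60.3 · log₁₀[(Σ P·[cation]ₒ + Σ P·[anion]ᵢ) / (Σ P·[cation]ᵢ + Σ P·[anion]ₒ)]
Numerator = 1×5.77 + 0.087×142 + 0.33×22.6 = 25.58
Denominator = 1×135 + 0.087×16.9 + 0.33×94.4 = 167.6
Vm = 60.3 · log₁₀(0.15262) = 60.3 × (-0.8164) = -49.23 mV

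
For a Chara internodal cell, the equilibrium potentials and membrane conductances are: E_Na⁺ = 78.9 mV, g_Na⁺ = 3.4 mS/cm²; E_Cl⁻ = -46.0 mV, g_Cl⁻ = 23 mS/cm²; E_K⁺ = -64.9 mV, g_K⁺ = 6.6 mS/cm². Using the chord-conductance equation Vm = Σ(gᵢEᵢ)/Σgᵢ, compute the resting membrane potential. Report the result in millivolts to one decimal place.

-36.9 mV

Σ gᵢEᵢ = 3.4·(78.9) + 23·(-46.0) + 6.6·(-64.9) = -1218.08
Σ gᵢ = 3.4 + 23 + 6.6 = 33
Vm = -1218.08 / 33 = -36.91 mV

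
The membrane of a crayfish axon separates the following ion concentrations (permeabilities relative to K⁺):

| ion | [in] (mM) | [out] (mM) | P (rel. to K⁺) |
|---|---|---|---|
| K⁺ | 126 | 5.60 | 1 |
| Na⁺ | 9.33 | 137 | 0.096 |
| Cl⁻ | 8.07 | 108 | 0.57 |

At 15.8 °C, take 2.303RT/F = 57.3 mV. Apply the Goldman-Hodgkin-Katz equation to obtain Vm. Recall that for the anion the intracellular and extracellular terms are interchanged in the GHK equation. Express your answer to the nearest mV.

Vm = 57.3 · log₁₀[(Σ P·[cation]ₒ + Σ P·[anion]ᵢ) / (Σ P·[cation]ᵢ + Σ P·[anion]ₒ)]
Numerator = 1×5.60 + 0.096×137 + 0.57×8.07 = 23.35
Denominator = 1×126 + 0.096×9.33 + 0.57×108 = 188.5
Vm = 57.3 · log₁₀(0.12391) = 57.3 × (-0.9069) = -51.96 mV

-52 mV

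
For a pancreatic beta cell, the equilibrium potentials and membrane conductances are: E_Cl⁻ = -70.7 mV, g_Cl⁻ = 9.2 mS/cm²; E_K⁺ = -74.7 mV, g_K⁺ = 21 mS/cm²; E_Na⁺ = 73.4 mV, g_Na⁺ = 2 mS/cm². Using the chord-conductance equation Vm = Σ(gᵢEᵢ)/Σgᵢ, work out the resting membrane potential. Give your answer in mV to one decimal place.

-64.4 mV

Σ gᵢEᵢ = 9.2·(-70.7) + 21·(-74.7) + 2·(73.4) = -2072.34
Σ gᵢ = 9.2 + 21 + 2 = 32.2
Vm = -2072.34 / 32.2 = -64.36 mV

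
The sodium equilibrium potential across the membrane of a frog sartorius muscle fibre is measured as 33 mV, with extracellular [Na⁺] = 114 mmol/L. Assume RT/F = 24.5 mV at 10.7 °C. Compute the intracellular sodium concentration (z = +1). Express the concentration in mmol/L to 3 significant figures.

Nernst: E = (24.5/1) · ln([out]/[in]), so ln([out]/[in]) = 33.0 × 1 / 24.5 = 1.3469.
[out]/[in] = e^(1.3469) = 3.846.
[in] = 114 / 3.846 = 29.64 mmol/L.

29.6 mmol/L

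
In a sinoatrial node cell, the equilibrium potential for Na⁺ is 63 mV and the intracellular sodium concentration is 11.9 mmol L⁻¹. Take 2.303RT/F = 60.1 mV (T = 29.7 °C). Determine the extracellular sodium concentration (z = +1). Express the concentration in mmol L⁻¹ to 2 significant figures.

Nernst: E = (60.1/1) · log₁₀([out]/[in]), so log₁₀([out]/[in]) = 63.0 × 1 / 60.1 = 1.0483.
[out]/[in] = 10^(1.0483) = 11.18.
[out] = 11.18 × 11.9 = 133 mmol L⁻¹.

130 mmol L⁻¹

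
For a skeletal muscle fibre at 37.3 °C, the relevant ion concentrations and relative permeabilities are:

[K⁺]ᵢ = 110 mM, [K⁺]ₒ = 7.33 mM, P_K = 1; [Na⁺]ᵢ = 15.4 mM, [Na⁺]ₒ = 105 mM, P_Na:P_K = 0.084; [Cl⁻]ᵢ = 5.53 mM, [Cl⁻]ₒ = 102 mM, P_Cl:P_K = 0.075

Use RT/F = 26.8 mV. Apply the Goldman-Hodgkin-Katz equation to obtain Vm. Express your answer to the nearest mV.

Vm = 26.8 · ln[(Σ P·[cation]ₒ + Σ P·[anion]ᵢ) / (Σ P·[cation]ᵢ + Σ P·[anion]ₒ)]
Numerator = 1×7.33 + 0.084×105 + 0.075×5.53 = 16.56
Denominator = 1×110 + 0.084×15.4 + 0.075×102 = 118.9
Vm = 26.8 · ln(0.13927) = 26.8 × (-1.9714) = -52.83 mV

-53 mV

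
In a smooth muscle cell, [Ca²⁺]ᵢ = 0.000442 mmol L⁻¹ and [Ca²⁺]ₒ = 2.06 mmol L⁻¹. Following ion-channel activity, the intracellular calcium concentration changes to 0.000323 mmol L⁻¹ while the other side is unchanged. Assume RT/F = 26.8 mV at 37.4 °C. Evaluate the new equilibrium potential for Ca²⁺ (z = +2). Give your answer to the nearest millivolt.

After the shift: [Ca²⁺]_out = 2.06, [Ca²⁺]_in = 0.000323 mmol L⁻¹.
E_new = (26.8/2)·ln(2.06/0.000323) = 13.40 · (8.7606) = 117.39 mV

117 mV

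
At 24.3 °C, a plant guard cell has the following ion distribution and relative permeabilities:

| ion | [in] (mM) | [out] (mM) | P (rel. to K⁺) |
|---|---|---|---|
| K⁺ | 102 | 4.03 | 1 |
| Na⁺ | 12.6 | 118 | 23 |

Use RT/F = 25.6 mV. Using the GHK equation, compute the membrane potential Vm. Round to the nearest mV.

Vm = 25.6 · ln[(Σ P·[cation]ₒ + Σ P·[anion]ᵢ) / (Σ P·[cation]ᵢ + Σ P·[anion]ₒ)]
Numerator = 1×4.03 + 23×118 = 2718
Denominator = 1×102 + 23×12.6 = 391.8
Vm = 25.6 · ln(6.9373) = 25.6 × (1.9369) = 49.58 mV

50 mV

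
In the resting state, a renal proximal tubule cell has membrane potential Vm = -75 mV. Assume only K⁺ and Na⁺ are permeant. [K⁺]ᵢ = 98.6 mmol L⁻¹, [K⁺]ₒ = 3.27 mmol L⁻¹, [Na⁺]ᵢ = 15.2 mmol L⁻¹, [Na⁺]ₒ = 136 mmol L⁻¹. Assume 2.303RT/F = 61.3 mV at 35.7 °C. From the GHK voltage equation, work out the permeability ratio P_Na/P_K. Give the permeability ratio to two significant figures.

Let α = P_Na/P_K. GHK: Vm = 61.3·log₁₀[(Kₒ + α·Naₒ)/(Kᵢ + α·Naᵢ)].
10^(Vm/61.3) = 10^(-75.0/61.3) = 0.059774
So 0.059774·(Kᵢ + α·Naᵢ) = Kₒ + α·Naₒ → α = (0.059774·98.6 − 3.27) / (136.0 − 0.059774·15.2)
α = (5.894 − 3.27) / (136.0 − 0.9086) = 2.624/135.1 = 0.01942

0.019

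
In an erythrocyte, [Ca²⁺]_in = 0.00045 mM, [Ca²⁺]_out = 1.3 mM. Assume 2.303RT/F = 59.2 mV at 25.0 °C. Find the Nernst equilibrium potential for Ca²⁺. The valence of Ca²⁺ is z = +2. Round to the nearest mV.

102 mV

E = (59.2/z) · log₁₀([Ca²⁺]_out/[Ca²⁺]_in) with z = +2.
= (59.2/2) · log₁₀(1.3/0.00045) = 29.60 · log₁₀(2889)
= 29.60 · (3.4607) = 102.44 mV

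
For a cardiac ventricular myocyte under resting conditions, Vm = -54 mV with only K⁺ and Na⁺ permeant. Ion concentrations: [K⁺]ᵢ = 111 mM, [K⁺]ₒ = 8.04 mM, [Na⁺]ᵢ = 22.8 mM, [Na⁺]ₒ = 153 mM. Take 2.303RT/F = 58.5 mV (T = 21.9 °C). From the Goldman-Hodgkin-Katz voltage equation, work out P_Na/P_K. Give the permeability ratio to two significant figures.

Let α = P_Na/P_K. GHK: Vm = 58.5·log₁₀[(Kₒ + α·Naₒ)/(Kᵢ + α·Naᵢ)].
10^(Vm/58.5) = 10^(-54.0/58.5) = 0.11938
So 0.11938·(Kᵢ + α·Naᵢ) = Kₒ + α·Naₒ → α = (0.11938·111.0 − 8.04) / (153.0 − 0.11938·22.8)
α = (13.25 − 8.04) / (153.0 − 2.722) = 5.211/150.3 = 0.03468

0.035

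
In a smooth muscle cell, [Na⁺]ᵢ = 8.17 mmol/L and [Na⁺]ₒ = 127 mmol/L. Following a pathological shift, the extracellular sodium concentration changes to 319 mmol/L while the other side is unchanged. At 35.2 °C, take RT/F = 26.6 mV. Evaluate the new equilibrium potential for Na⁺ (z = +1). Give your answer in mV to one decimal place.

97.5 mV

After the shift: [Na⁺]_out = 319, [Na⁺]_in = 8.17 mmol/L.
E_new = (26.6/1)·ln(319/8.17) = 26.60 · (3.6647) = 97.48 mV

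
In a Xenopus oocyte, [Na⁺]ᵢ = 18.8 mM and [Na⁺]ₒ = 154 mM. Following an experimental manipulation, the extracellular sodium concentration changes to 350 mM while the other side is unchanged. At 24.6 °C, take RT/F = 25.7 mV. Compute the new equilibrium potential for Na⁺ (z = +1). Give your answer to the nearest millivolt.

After the shift: [Na⁺]_out = 350, [Na⁺]_in = 18.8 mM.
E_new = (25.7/1)·ln(350/18.8) = 25.70 · (2.9241) = 75.15 mV

75 mV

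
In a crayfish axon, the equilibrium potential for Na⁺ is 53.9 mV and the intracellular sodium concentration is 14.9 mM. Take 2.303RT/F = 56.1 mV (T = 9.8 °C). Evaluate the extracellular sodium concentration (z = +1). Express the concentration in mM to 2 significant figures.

Nernst: E = (56.1/1) · log₁₀([out]/[in]), so log₁₀([out]/[in]) = 53.9 × 1 / 56.1 = 0.9608.
[out]/[in] = 10^(0.9608) = 9.137.
[out] = 9.137 × 14.9 = 136.1 mM.

140 mM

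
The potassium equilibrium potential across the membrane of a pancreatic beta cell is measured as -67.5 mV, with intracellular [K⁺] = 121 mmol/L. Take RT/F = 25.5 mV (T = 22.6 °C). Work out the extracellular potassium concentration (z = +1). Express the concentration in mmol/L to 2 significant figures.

8.6 mmol/L

Nernst: E = (25.5/1) · ln([out]/[in]), so ln([out]/[in]) = -67.5 × 1 / 25.5 = -2.6471.
[out]/[in] = e^(-2.6471) = 0.07086.
[out] = 0.07086 × 121 = 8.574 mmol/L.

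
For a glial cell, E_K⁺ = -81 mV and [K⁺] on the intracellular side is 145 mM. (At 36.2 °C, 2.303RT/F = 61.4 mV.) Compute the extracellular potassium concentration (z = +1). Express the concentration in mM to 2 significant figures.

Nernst: E = (61.4/1) · log₁₀([out]/[in]), so log₁₀([out]/[in]) = -81.0 × 1 / 61.4 = -1.3192.
[out]/[in] = 10^(-1.3192) = 0.04795.
[out] = 0.04795 × 145 = 6.953 mM.

7.0 mM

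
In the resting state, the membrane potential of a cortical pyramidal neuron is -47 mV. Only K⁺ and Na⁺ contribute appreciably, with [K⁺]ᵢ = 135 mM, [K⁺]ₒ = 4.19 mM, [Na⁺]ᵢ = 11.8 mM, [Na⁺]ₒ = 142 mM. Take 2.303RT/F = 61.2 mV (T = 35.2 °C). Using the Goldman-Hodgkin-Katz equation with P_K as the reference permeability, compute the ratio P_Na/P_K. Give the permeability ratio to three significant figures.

Let α = P_Na/P_K. GHK: Vm = 61.2·log₁₀[(Kₒ + α·Naₒ)/(Kᵢ + α·Naᵢ)].
10^(Vm/61.2) = 10^(-47.0/61.2) = 0.17062
So 0.17062·(Kᵢ + α·Naᵢ) = Kₒ + α·Naₒ → α = (0.17062·135.0 − 4.19) / (142.0 − 0.17062·11.8)
α = (23.03 − 4.19) / (142.0 − 2.013) = 18.84/140 = 0.1346

0.135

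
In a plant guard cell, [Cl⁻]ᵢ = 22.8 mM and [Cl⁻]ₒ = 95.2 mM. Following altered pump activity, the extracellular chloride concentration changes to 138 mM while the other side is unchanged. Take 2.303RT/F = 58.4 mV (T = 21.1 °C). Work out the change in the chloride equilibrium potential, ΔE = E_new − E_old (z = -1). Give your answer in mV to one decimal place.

-9.4 mV

E_old = (58.4/-1)·log₁₀(95.2/22.8) = -36.25 mV
E_new = (58.4/-1)·log₁₀(138/22.8) = -45.67 mV
ΔE = -45.67 − (-36.25) = -9.42 mV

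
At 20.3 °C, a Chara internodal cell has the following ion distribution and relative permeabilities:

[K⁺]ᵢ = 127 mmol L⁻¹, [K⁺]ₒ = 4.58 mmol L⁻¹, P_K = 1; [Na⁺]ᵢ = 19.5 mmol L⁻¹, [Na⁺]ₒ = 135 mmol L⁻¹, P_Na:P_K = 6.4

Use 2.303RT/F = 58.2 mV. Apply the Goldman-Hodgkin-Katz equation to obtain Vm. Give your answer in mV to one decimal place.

Vm = 58.2 · log₁₀[(Σ P·[cation]ₒ + Σ P·[anion]ᵢ) / (Σ P·[cation]ᵢ + Σ P·[anion]ₒ)]
Numerator = 1×4.58 + 6.4×135 = 868.6
Denominator = 1×127 + 6.4×19.5 = 251.8
Vm = 58.2 · log₁₀(3.4495) = 58.2 × (0.5378) = 31.30 mV

31.3 mV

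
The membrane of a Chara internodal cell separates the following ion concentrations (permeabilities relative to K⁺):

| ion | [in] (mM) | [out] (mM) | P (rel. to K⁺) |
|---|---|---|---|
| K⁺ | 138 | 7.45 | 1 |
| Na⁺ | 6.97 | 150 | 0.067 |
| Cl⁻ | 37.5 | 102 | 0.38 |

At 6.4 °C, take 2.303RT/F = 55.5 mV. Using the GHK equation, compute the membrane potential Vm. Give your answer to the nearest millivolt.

-41 mV

Vm = 55.5 · log₁₀[(Σ P·[cation]ₒ + Σ P·[anion]ᵢ) / (Σ P·[cation]ᵢ + Σ P·[anion]ₒ)]
Numerator = 1×7.45 + 0.067×150 + 0.38×37.5 = 31.75
Denominator = 1×138 + 0.067×6.97 + 0.38×102 = 177.2
Vm = 55.5 · log₁₀(0.17915) = 55.5 × (-0.7468) = -41.45 mV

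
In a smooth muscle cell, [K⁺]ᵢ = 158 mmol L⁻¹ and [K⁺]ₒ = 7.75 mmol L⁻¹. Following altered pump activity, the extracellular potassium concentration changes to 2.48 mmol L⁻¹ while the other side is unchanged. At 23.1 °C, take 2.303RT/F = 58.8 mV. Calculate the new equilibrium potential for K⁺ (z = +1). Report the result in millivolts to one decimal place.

-106.1 mV

After the shift: [K⁺]_out = 2.48, [K⁺]_in = 158 mmol L⁻¹.
E_new = (58.8/1)·log₁₀(2.48/158) = 58.80 · (-1.8042) = -106.09 mV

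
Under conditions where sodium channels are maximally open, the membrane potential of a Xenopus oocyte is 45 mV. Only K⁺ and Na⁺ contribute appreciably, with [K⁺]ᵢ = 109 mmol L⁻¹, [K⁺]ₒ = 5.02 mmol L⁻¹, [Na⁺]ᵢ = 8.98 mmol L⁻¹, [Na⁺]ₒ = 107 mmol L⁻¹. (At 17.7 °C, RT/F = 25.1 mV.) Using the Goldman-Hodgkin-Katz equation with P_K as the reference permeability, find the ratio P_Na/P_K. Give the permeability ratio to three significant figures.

12.2

Let α = P_Na/P_K. GHK: Vm = 25.1·ln[(Kₒ + α·Naₒ)/(Kᵢ + α·Naᵢ)].
e^(Vm/25.1) = e^(45.0/25.1) = 6.0064
So 6.0064·(Kᵢ + α·Naᵢ) = Kₒ + α·Naₒ → α = (6.0064·109.0 − 5.02) / (107.0 − 6.0064·8.98)
α = (654.7 − 5.02) / (107.0 − 53.94) = 649.7/53.06 = 12.24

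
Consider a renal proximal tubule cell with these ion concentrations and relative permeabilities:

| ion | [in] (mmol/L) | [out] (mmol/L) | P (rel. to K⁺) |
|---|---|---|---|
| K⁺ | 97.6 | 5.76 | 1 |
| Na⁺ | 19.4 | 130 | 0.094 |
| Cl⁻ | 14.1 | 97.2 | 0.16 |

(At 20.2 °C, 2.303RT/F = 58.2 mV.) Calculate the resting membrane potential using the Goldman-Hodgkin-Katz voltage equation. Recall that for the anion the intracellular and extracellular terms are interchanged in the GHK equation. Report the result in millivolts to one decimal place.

Vm = 58.2 · log₁₀[(Σ P·[cation]ₒ + Σ P·[anion]ᵢ) / (Σ P·[cation]ᵢ + Σ P·[anion]ₒ)]
Numerator = 1×5.76 + 0.094×130 + 0.16×14.1 = 20.24
Denominator = 1×97.6 + 0.094×19.4 + 0.16×97.2 = 115
Vm = 58.2 · log₁₀(0.176) = 58.2 × (-0.7545) = -43.91 mV

-43.9 mV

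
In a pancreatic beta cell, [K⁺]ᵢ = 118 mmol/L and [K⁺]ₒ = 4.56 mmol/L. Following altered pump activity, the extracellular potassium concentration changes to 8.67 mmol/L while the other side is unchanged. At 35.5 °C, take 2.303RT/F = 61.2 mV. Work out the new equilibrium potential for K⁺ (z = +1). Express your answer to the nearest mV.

After the shift: [K⁺]_out = 8.67, [K⁺]_in = 118 mmol/L.
E_new = (61.2/1)·log₁₀(8.67/118) = 61.20 · (-1.1339) = -69.39 mV

-69 mV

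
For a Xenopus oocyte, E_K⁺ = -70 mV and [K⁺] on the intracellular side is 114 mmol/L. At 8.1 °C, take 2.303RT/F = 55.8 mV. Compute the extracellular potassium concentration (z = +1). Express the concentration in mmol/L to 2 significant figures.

6.3 mmol/L

Nernst: E = (55.8/1) · log₁₀([out]/[in]), so log₁₀([out]/[in]) = -70.0 × 1 / 55.8 = -1.2545.
[out]/[in] = 10^(-1.2545) = 0.05566.
[out] = 0.05566 × 114 = 6.345 mmol/L.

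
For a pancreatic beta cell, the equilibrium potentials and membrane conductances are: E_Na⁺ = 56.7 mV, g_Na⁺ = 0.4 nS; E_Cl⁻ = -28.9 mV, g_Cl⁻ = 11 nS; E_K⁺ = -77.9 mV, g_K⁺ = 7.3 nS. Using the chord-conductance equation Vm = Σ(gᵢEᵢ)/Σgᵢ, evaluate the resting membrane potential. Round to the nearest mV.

-46 mV

Σ gᵢEᵢ = 0.4·(56.7) + 11·(-28.9) + 7.3·(-77.9) = -863.89
Σ gᵢ = 0.4 + 11 + 7.3 = 18.7
Vm = -863.89 / 18.7 = -46.20 mV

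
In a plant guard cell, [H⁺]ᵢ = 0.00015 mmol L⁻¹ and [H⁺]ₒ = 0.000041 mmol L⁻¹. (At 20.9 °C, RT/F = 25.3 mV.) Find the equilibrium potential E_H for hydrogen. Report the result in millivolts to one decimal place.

E = (25.3/z) · ln([H⁺]_out/[H⁺]_in) with z = +1.
= (25.3/1) · ln(0.000041/0.00015) = 25.30 · ln(0.2733)
= 25.30 · (-1.2971) = -32.82 mV

-32.8 mV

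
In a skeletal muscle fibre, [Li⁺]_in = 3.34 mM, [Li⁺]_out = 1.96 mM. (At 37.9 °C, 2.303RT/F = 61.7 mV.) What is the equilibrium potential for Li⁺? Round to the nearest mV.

E = (61.7/z) · log₁₀([Li⁺]_out/[Li⁺]_in) with z = +1.
= (61.7/1) · log₁₀(1.96/3.34) = 61.70 · log₁₀(0.5868)
= 61.70 · (-0.2315) = -14.28 mV

-14 mV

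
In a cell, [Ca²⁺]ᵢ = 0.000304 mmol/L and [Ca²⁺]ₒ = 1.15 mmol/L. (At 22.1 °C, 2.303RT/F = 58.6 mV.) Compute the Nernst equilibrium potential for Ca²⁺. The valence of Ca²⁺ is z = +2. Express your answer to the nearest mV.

E = (58.6/z) · log₁₀([Ca²⁺]_out/[Ca²⁺]_in) with z = +2.
= (58.6/2) · log₁₀(1.15/0.000304) = 29.30 · log₁₀(3783)
= 29.30 · (3.5778) = 104.83 mV

105 mV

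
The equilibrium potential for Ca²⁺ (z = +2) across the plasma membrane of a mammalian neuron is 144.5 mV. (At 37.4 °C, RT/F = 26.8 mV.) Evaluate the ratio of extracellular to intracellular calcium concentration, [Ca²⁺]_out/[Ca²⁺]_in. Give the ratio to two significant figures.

ln([out]/[in]) = E·z/(26.8) = 144.5 × 2 / 26.8 = 10.7836
[out]/[in] = e^(10.7836) = 4.822e+04

48000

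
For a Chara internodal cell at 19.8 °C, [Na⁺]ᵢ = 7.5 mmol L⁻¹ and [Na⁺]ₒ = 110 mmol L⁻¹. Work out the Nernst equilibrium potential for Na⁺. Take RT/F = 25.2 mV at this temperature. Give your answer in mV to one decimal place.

E = (25.2/z) · ln([Na⁺]_out/[Na⁺]_in) with z = +1.
= (25.2/1) · ln(110/7.5) = 25.20 · ln(14.67)
= 25.20 · (2.6856) = 67.68 mV

67.7 mV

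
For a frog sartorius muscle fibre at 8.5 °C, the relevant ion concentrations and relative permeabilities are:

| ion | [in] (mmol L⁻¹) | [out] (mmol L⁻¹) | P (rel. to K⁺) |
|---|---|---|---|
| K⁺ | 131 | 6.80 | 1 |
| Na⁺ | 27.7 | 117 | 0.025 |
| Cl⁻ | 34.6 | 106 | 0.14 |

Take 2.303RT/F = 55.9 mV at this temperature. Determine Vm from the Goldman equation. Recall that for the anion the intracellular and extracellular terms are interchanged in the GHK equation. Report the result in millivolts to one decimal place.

Vm = 55.9 · log₁₀[(Σ P·[cation]ₒ + Σ P·[anion]ᵢ) / (Σ P·[cation]ᵢ + Σ P·[anion]ₒ)]
Numerator = 1×6.80 + 0.025×117 + 0.14×34.6 = 14.57
Denominator = 1×131 + 0.025×27.7 + 0.14×106 = 146.5
Vm = 55.9 · log₁₀(0.099425) = 55.9 × (-1.0025) = -56.04 mV

-56.0 mV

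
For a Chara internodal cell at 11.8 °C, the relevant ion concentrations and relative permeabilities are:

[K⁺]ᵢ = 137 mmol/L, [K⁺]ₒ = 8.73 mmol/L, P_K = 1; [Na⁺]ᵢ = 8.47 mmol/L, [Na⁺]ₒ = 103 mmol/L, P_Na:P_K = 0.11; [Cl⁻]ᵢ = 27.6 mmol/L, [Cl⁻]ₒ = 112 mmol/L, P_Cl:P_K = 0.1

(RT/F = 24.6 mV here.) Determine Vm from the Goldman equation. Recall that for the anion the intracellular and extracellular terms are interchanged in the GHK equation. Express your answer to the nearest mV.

-46 mV

Vm = 24.6 · ln[(Σ P·[cation]ₒ + Σ P·[anion]ᵢ) / (Σ P·[cation]ᵢ + Σ P·[anion]ₒ)]
Numerator = 1×8.73 + 0.11×103 + 0.1×27.6 = 22.82
Denominator = 1×137 + 0.11×8.47 + 0.1×112 = 149.1
Vm = 24.6 · ln(0.15302) = 24.6 × (-1.8772) = -46.18 mV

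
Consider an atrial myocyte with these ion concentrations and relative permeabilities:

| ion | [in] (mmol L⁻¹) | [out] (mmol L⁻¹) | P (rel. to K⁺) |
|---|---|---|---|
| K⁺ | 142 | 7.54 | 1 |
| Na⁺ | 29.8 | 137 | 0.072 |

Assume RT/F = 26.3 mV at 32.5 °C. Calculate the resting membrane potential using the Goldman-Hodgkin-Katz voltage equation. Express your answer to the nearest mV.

Vm = 26.3 · ln[(Σ P·[cation]ₒ + Σ P·[anion]ᵢ) / (Σ P·[cation]ᵢ + Σ P·[anion]ₒ)]
Numerator = 1×7.54 + 0.072×137 = 17.4
Denominator = 1×142 + 0.072×29.8 = 144.1
Vm = 26.3 · ln(0.12074) = 26.3 × (-2.1141) = -55.60 mV

-56 mV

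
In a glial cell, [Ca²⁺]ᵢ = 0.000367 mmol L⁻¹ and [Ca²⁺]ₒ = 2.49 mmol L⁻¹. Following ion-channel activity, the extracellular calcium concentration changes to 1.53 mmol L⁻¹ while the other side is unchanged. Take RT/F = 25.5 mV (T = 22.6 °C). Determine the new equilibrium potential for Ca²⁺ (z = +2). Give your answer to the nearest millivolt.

After the shift: [Ca²⁺]_out = 1.53, [Ca²⁺]_in = 0.000367 mmol L⁻¹.
E_new = (25.5/2)·ln(1.53/0.000367) = 12.75 · (8.3354) = 106.28 mV

106 mV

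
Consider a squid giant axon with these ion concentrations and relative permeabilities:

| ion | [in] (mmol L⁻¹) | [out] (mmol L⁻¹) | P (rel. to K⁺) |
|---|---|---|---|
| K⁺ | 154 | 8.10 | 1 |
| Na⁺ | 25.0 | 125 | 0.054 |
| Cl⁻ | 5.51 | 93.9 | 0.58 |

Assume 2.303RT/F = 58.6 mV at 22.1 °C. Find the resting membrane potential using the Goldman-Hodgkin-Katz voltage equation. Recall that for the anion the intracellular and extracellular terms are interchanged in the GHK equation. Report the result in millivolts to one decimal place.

-62.4 mV

Vm = 58.6 · log₁₀[(Σ P·[cation]ₒ + Σ P·[anion]ᵢ) / (Σ P·[cation]ᵢ + Σ P·[anion]ₒ)]
Numerator = 1×8.10 + 0.054×125 + 0.58×5.51 = 18.05
Denominator = 1×154 + 0.054×25.0 + 0.58×93.9 = 209.8
Vm = 58.6 · log₁₀(0.086009) = 58.6 × (-1.0655) = -62.44 mV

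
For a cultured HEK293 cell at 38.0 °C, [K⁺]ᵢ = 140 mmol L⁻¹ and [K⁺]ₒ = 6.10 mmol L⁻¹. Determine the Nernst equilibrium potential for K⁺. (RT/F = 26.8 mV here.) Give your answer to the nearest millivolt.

-84 mV

E = (26.8/z) · ln([K⁺]_out/[K⁺]_in) with z = +1.
= (26.8/1) · ln(6.10/140) = 26.80 · ln(0.04357)
= 26.80 · (-3.1334) = -83.97 mV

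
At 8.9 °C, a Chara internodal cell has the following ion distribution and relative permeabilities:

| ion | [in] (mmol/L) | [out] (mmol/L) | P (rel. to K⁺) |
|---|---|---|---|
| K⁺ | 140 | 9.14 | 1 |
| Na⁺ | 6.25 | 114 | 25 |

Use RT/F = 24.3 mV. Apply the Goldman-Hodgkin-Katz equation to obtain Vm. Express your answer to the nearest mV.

Vm = 24.3 · ln[(Σ P·[cation]ₒ + Σ P·[anion]ᵢ) / (Σ P·[cation]ᵢ + Σ P·[anion]ₒ)]
Numerator = 1×9.14 + 25×114 = 2859
Denominator = 1×140 + 25×6.25 = 296.2
Vm = 24.3 · ln(9.6511) = 24.3 × (2.2671) = 55.09 mV

55 mV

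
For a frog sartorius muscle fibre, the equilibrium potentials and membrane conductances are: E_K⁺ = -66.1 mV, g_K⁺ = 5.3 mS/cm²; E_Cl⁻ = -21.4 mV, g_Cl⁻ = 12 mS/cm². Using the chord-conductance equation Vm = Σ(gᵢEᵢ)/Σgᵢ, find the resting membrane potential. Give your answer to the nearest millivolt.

-35 mV

Σ gᵢEᵢ = 5.3·(-66.1) + 12·(-21.4) = -607.13
Σ gᵢ = 5.3 + 12 = 17.3
Vm = -607.13 / 17.3 = -35.09 mV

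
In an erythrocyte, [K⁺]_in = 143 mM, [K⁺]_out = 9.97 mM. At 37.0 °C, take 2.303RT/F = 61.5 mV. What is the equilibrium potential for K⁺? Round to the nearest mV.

-71 mV

E = (61.5/z) · log₁₀([K⁺]_out/[K⁺]_in) with z = +1.
= (61.5/1) · log₁₀(9.97/143) = 61.50 · log₁₀(0.06972)
= 61.50 · (-1.1566) = -71.13 mV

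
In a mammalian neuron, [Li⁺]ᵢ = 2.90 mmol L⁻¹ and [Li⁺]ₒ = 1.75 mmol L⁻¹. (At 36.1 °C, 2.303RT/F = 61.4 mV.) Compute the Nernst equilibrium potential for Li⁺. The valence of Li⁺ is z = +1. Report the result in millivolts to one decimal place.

-13.5 mV

E = (61.4/z) · log₁₀([Li⁺]_out/[Li⁺]_in) with z = +1.
= (61.4/1) · log₁₀(1.75/2.90) = 61.40 · log₁₀(0.6034)
= 61.40 · (-0.2194) = -13.47 mV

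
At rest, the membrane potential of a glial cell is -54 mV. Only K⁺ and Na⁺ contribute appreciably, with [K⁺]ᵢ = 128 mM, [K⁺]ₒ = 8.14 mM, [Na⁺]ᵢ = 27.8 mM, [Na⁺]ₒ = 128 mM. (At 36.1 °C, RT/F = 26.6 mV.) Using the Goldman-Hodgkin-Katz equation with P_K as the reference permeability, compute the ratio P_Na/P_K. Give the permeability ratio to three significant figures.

Let α = P_Na/P_K. GHK: Vm = 26.6·ln[(Kₒ + α·Naₒ)/(Kᵢ + α·Naᵢ)].
e^(Vm/26.6) = e^(-54.0/26.6) = 0.13133
So 0.13133·(Kᵢ + α·Naᵢ) = Kₒ + α·Naₒ → α = (0.13133·128.0 − 8.14) / (128.0 − 0.13133·27.8)
α = (16.81 − 8.14) / (128.0 − 3.651) = 8.67/124.3 = 0.06972

0.0697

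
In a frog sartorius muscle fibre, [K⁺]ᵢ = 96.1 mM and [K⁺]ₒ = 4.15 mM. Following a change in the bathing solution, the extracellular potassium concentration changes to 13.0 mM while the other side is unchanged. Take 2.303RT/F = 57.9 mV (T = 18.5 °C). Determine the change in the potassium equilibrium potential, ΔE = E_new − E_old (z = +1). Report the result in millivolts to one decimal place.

E_old = (57.9/1)·log₁₀(4.15/96.1) = -79.01 mV
E_new = (57.9/1)·log₁₀(13.0/96.1) = -50.30 mV
ΔE = -50.30 − (-79.01) = 28.71 mV

28.7 mV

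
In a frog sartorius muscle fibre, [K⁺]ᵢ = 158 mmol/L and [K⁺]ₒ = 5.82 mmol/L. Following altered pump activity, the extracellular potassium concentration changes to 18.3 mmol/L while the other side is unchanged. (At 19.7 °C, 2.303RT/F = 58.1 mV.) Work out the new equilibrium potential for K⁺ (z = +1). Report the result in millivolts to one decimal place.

-54.4 mV

After the shift: [K⁺]_out = 18.3, [K⁺]_in = 158 mmol/L.
E_new = (58.1/1)·log₁₀(18.3/158) = 58.10 · (-0.9362) = -54.39 mV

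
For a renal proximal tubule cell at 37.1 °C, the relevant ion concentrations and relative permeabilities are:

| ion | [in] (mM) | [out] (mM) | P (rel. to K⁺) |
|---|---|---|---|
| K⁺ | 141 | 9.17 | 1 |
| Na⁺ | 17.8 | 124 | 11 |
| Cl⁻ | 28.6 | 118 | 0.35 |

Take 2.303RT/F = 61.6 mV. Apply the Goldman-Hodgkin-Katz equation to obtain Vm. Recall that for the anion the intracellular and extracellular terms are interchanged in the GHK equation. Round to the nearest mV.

35 mV

Vm = 61.6 · log₁₀[(Σ P·[cation]ₒ + Σ P·[anion]ᵢ) / (Σ P·[cation]ᵢ + Σ P·[anion]ₒ)]
Numerator = 1×9.17 + 11×124 + 0.35×28.6 = 1383
Denominator = 1×141 + 11×17.8 + 0.35×118 = 378.1
Vm = 61.6 · log₁₀(3.6582) = 61.6 × (0.5633) = 34.70 mV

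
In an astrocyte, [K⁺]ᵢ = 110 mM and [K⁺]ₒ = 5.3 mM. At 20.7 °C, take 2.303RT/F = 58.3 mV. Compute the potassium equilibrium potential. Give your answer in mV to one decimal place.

E = (58.3/z) · log₁₀([K⁺]_out/[K⁺]_in) with z = +1.
= (58.3/1) · log₁₀(5.3/110) = 58.30 · log₁₀(0.04818)
= 58.30 · (-1.3171) = -76.79 mV

-76.8 mV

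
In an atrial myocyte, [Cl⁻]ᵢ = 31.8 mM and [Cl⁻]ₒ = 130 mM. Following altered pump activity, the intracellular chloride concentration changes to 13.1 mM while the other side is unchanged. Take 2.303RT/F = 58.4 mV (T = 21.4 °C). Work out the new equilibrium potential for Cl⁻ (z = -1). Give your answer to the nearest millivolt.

-58 mV

After the shift: [Cl⁻]_out = 130, [Cl⁻]_in = 13.1 mM.
E_new = (58.4/-1)·log₁₀(130/13.1) = -58.40 · (0.9967) = -58.21 mV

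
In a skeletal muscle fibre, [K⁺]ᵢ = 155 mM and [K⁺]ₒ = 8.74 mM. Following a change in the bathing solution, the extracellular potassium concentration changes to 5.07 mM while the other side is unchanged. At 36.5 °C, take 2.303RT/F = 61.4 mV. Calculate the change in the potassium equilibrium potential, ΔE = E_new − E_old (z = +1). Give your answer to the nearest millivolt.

E_old = (61.4/1)·log₁₀(8.74/155) = -76.68 mV
E_new = (61.4/1)·log₁₀(5.07/155) = -91.20 mV
ΔE = -91.20 − (-76.68) = -14.52 mV

-15 mV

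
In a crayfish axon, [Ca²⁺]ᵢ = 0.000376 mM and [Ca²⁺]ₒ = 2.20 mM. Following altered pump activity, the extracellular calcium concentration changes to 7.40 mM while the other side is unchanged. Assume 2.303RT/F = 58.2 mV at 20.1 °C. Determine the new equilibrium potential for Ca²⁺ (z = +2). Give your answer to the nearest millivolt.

After the shift: [Ca²⁺]_out = 7.40, [Ca²⁺]_in = 0.000376 mM.
E_new = (58.2/2)·log₁₀(7.40/0.000376) = 29.10 · (4.2940) = 124.96 mV

125 mV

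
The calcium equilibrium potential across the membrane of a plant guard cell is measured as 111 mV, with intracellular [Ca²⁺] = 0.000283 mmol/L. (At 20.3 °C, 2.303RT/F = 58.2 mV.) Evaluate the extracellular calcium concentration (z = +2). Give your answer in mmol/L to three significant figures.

1.85 mmol/L

Nernst: E = (58.2/2) · log₁₀([out]/[in]), so log₁₀([out]/[in]) = 111.0 × 2 / 58.2 = 3.8144.
[out]/[in] = 10^(3.8144) = 6523.
[out] = 6523 × 0.000283 = 1.846 mmol/L.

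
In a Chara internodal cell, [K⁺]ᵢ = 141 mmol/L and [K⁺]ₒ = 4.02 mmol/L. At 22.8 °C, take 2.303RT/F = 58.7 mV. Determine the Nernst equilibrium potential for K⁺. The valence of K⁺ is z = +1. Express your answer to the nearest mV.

E = (58.7/z) · log₁₀([K⁺]_out/[K⁺]_in) with z = +1.
= (58.7/1) · log₁₀(4.02/141) = 58.70 · log₁₀(0.02851)
= 58.70 · (-1.5450) = -90.69 mV

-91 mV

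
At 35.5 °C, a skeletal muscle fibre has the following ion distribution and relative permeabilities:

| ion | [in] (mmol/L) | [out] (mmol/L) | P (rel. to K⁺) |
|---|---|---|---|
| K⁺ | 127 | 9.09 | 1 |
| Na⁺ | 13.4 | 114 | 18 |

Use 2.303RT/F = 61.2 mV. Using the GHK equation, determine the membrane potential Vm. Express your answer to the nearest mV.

Vm = 61.2 · log₁₀[(Σ P·[cation]ₒ + Σ P·[anion]ᵢ) / (Σ P·[cation]ᵢ + Σ P·[anion]ₒ)]
Numerator = 1×9.09 + 18×114 = 2061
Denominator = 1×127 + 18×13.4 = 368.2
Vm = 61.2 · log₁₀(5.5977) = 61.2 × (0.7480) = 45.78 mV

46 mV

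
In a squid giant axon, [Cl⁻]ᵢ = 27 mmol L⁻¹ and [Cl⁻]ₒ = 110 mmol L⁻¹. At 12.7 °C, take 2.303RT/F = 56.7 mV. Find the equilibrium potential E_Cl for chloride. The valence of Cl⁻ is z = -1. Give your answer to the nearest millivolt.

-35 mV

E = (56.7/z) · log₁₀([Cl⁻]_out/[Cl⁻]_in) with z = -1.
For an anion, dividing by z = -1 reverses the sign.
= (56.7/-1) · log₁₀(110/27) = -56.70 · log₁₀(4.074)
= -56.70 · (0.6100) = -34.59 mV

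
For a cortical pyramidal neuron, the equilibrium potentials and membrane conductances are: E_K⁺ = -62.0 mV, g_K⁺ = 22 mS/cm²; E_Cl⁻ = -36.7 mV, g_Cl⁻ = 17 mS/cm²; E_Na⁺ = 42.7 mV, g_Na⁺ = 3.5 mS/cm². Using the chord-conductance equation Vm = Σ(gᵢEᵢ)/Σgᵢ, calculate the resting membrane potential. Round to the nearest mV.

Σ gᵢEᵢ = 22·(-62.0) + 17·(-36.7) + 3.5·(42.7) = -1838.45
Σ gᵢ = 22 + 17 + 3.5 = 42.5
Vm = -1838.45 / 42.5 = -43.26 mV

-43 mV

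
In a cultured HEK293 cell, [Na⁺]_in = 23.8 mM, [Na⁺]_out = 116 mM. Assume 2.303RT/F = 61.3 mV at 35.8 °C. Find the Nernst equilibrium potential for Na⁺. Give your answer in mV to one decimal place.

E = (61.3/z) · log₁₀([Na⁺]_out/[Na⁺]_in) with z = +1.
= (61.3/1) · log₁₀(116/23.8) = 61.30 · log₁₀(4.874)
= 61.30 · (0.6879) = 42.17 mV

42.2 mV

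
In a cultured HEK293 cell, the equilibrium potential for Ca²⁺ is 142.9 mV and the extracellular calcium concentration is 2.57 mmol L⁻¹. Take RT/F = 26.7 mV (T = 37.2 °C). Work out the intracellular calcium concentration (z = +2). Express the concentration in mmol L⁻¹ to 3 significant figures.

0.0000577 mmol L⁻¹

Nernst: E = (26.7/2) · ln([out]/[in]), so ln([out]/[in]) = 142.9 × 2 / 26.7 = 10.7041.
[out]/[in] = e^(10.7041) = 4.454e+04.
[in] = 2.57 / 4.454e+04 = 5.77e-05 mmol L⁻¹.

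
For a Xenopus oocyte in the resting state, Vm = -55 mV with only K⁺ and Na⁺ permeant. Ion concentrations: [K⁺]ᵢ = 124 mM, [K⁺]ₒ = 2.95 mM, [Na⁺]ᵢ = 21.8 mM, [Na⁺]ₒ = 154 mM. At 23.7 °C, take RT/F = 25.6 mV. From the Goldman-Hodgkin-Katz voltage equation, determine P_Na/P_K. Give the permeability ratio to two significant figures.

0.076

Let α = P_Na/P_K. GHK: Vm = 25.6·ln[(Kₒ + α·Naₒ)/(Kᵢ + α·Naᵢ)].
e^(Vm/25.6) = e^(-55.0/25.6) = 0.11667
So 0.11667·(Kᵢ + α·Naᵢ) = Kₒ + α·Naₒ → α = (0.11667·124.0 − 2.95) / (154.0 − 0.11667·21.8)
α = (14.47 − 2.95) / (154.0 − 2.543) = 11.52/151.5 = 0.07604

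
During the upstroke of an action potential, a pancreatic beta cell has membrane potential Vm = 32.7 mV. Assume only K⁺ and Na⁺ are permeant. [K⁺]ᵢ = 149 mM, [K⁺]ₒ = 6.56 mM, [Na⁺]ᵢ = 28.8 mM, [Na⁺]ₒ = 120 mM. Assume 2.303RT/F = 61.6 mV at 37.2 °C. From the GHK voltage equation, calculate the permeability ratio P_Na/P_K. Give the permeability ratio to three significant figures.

Let α = P_Na/P_K. GHK: Vm = 61.6·log₁₀[(Kₒ + α·Naₒ)/(Kᵢ + α·Naᵢ)].
10^(Vm/61.6) = 10^(32.7/61.6) = 3.395
So 3.395·(Kᵢ + α·Naᵢ) = Kₒ + α·Naₒ → α = (3.395·149.0 − 6.56) / (120.0 − 3.395·28.8)
α = (505.9 − 6.56) / (120.0 − 97.78) = 499.3/22.22 = 22.47

22.5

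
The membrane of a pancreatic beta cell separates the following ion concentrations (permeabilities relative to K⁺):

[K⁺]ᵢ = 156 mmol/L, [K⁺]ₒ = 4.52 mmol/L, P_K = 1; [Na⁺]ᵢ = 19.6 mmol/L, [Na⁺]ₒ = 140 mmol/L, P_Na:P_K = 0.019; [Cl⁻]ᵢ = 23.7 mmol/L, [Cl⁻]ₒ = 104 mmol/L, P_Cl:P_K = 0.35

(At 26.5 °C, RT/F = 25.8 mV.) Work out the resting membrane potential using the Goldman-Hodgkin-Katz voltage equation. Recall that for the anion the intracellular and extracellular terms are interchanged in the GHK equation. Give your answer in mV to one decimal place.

-65.1 mV

Vm = 25.8 · ln[(Σ P·[cation]ₒ + Σ P·[anion]ᵢ) / (Σ P·[cation]ᵢ + Σ P·[anion]ₒ)]
Numerator = 1×4.52 + 0.019×140 + 0.35×23.7 = 15.47
Denominator = 1×156 + 0.019×19.6 + 0.35×104 = 192.8
Vm = 25.8 · ln(0.080276) = 25.8 × (-2.5223) = -65.07 mV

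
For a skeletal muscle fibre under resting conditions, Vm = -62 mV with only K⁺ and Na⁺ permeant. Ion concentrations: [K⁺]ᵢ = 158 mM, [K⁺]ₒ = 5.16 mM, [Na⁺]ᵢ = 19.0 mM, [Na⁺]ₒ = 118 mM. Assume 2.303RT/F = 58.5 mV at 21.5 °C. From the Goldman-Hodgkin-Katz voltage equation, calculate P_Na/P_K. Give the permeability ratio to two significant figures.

Let α = P_Na/P_K. GHK: Vm = 58.5·log₁₀[(Kₒ + α·Naₒ)/(Kᵢ + α·Naᵢ)].
10^(Vm/58.5) = 10^(-62.0/58.5) = 0.087131
So 0.087131·(Kᵢ + α·Naᵢ) = Kₒ + α·Naₒ → α = (0.087131·158.0 − 5.16) / (118.0 − 0.087131·19.0)
α = (13.77 − 5.16) / (118.0 − 1.655) = 8.607/116.3 = 0.07398

0.074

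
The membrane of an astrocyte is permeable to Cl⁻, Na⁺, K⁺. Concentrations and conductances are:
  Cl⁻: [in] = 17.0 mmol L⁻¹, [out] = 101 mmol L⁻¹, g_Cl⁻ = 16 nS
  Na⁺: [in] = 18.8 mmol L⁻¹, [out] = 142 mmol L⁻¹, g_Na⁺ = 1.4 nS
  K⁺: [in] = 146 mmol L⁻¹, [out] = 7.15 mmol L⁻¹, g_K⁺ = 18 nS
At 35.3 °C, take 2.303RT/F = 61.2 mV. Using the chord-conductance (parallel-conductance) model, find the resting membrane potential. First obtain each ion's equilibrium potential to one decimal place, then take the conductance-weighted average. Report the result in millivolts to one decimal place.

E_Cl⁻ = (61.2/-1)·log₁₀(101/17.0) = -47.4 mV
E_Na⁺ = (61.2/1)·log₁₀(142/18.8) = 53.7 mV
E_K⁺ = (61.2/1)·log₁₀(7.15/146) = -80.2 mV
Vm = (Σ gᵢEᵢ)/(Σ gᵢ) = (16·-47.4 + 1.4·53.7 + 18·-80.2) / (16 + 1.4 + 18)
= -2126.82 / 35.4 = -60.08 mV

-60.1 mV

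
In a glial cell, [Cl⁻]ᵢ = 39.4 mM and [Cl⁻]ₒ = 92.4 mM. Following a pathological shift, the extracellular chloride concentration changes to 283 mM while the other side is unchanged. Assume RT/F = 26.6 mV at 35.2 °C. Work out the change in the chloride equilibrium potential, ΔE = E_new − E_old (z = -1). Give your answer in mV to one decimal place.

E_old = (26.6/-1)·ln(92.4/39.4) = -22.67 mV
E_new = (26.6/-1)·ln(283/39.4) = -52.45 mV
ΔE = -52.45 − (-22.67) = -29.77 mV

-29.8 mV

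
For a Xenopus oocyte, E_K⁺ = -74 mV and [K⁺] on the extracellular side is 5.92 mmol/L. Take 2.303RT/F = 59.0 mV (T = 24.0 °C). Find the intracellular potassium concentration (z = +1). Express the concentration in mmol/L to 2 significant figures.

110 mmol/L

Nernst: E = (59.0/1) · log₁₀([out]/[in]), so log₁₀([out]/[in]) = -74.0 × 1 / 59.0 = -1.2542.
[out]/[in] = 10^(-1.2542) = 0.05569.
[in] = 5.92 / 0.05569 = 106.3 mmol/L.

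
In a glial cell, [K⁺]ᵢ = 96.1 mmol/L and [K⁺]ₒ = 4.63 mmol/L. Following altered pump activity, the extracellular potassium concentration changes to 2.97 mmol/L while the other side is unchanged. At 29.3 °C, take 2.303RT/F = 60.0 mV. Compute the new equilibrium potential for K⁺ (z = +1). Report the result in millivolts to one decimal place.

-90.6 mV

After the shift: [K⁺]_out = 2.97, [K⁺]_in = 96.1 mmol/L.
E_new = (60.0/1)·log₁₀(2.97/96.1) = 60.00 · (-1.5100) = -90.60 mV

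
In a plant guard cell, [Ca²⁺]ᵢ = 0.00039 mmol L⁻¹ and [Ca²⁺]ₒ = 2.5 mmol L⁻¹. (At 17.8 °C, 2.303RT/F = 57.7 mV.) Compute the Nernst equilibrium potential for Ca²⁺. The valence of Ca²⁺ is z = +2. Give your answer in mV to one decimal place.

E = (57.7/z) · log₁₀([Ca²⁺]_out/[Ca²⁺]_in) with z = +2.
= (57.7/2) · log₁₀(2.5/0.00039) = 28.85 · log₁₀(6410)
= 28.85 · (3.8069) = 109.83 mV

109.8 mV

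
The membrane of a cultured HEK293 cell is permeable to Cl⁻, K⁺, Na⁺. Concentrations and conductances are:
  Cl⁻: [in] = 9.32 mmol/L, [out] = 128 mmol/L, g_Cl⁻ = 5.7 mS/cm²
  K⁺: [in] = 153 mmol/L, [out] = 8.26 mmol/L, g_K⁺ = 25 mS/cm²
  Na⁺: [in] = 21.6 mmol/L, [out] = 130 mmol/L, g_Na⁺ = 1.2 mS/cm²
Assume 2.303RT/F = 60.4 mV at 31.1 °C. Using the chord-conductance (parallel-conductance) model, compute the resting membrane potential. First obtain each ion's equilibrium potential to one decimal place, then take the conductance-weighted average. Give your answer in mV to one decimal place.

E_Cl⁻ = (60.4/-1)·log₁₀(128/9.32) = -68.7 mV
E_K⁺ = (60.4/1)·log₁₀(8.26/153) = -76.6 mV
E_Na⁺ = (60.4/1)·log₁₀(130/21.6) = 47.1 mV
Vm = (Σ gᵢEᵢ)/(Σ gᵢ) = (5.7·-68.7 + 25·-76.6 + 1.2·47.1) / (5.7 + 25 + 1.2)
= -2250.07 / 31.9 = -70.54 mV

-70.5 mV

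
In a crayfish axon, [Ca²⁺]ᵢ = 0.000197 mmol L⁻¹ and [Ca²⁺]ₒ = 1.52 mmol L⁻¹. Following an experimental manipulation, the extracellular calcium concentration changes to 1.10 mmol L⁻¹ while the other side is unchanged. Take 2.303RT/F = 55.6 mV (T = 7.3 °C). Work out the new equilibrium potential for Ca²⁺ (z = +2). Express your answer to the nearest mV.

104 mV

After the shift: [Ca²⁺]_out = 1.10, [Ca²⁺]_in = 0.000197 mmol L⁻¹.
E_new = (55.6/2)·log₁₀(1.10/0.000197) = 27.80 · (3.7469) = 104.16 mV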